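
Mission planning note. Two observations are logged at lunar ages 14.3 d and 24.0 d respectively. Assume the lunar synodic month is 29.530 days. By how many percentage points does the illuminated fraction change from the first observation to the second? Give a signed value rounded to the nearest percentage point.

θ₁ = 360° × 14.3/29.530 = 174.3°, f₁ = (1 − cos θ₁)/2 = 0.998.
θ₂ = 360° × 24.0/29.530 = 292.6°, f₂ = (1 − cos θ₂)/2 = 0.308.
Change = f₂ − f₁ = -0.690 → -69 percentage points.

-69 percentage points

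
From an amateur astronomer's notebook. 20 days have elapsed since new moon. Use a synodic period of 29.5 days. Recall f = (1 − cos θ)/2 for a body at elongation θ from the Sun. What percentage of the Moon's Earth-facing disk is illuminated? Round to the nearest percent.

72%

The Moon has covered 20/29.5 of its cycle, so θ ≈ 360° × 20/29.5 = 244.1°.
cos 244.1° = (-0.437), so f = (1 − (-0.437))/2 = 0.719, so 72%.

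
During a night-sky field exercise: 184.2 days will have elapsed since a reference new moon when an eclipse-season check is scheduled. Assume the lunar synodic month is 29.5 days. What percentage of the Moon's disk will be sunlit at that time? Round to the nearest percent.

48%

184.2 d spans 6 complete synodic months (6 × 29.5 = 177.00 d) plus 7.20 d.
Elongation θ = 360° × 7.20/29.5 ≈ 87.9°.
cos 87.9° = 0.037, so f = (1 − 0.037)/2 = 0.481, so 48%.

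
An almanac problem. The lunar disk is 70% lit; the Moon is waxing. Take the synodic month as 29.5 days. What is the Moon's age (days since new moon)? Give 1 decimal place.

Invert f = (1 − cos θ)/2 to get cos θ = 1 − 2(0.70) = -0.400, hence θ₀ = arccos -0.400 = 113.6°.
Waxing ⇒ before full, so θ = 113.6°.
That fraction of the synodic month is 113.6/360 × 29.5 d ≈ 9.31 d.

9.3 days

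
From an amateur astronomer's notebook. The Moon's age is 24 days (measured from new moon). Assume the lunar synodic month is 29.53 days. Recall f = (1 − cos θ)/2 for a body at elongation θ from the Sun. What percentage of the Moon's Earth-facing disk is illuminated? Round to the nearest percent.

Phase angle: θ = 360°·(24 d)/(29.53 d) = 292.6°.
Illuminated fraction = (1 − cos 292.6°)/2 = (1 − 0.384)/2 ≈ 0.308, so 31%.

31%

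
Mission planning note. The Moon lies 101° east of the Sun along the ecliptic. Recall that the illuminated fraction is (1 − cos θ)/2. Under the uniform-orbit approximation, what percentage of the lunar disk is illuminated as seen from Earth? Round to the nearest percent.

Half-versine of 101°: (1 − (-0.191))/2 = 0.595, i.e. 60%.

60%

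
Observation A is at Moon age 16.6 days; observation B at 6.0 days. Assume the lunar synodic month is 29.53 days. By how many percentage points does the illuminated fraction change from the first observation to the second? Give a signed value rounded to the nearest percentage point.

-61 pp

First observation: θ = 360°·16.6/29.53 = 202.4°, so f = 0.962.
Second observation: θ = 73.1°, f = 0.355.
Δf = 0.355 − 0.962 = -0.607, i.e. -61 pp.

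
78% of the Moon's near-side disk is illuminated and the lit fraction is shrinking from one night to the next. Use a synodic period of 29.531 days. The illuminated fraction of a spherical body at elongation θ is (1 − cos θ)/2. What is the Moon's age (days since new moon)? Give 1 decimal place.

cos θ = 1 − 2f = -0.560, giving a principal value of 124.1°.
A waning Moon lies in 180°–360°, so θ = 360° − 124.1° = 235.9°.
Age = 29.531 × 235.9°/360° ≈ 19.35 days.

19.4 days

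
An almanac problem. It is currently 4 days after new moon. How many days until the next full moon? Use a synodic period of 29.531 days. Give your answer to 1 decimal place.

10.8 days

Full moon is 0.5 of the way through the cycle: age 0.5 × 29.531 = 14.765 d.
So 10.765 days remain (14.765 − 4).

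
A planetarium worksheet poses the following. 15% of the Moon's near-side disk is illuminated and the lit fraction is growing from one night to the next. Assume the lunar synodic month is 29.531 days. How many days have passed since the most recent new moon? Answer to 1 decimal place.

From f = (1 − cos θ)/2: cos θ = 1 − 2×0.15 = 0.700; arccos → 45.6°.
Waxing ⇒ before full, so θ = 45.6°.
Age = 29.531 × 45.6°/360° ≈ 3.74 days.

3.7 days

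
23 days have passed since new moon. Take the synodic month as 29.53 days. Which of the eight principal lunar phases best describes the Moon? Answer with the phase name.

last quarter

θ ≈ 360° × 23/29.53 = 280°, which falls in the last quarter sector.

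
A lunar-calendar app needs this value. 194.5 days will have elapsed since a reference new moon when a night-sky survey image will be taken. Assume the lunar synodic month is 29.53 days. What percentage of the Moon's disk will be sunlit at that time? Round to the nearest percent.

194.5 d spans 6 complete synodic months (6 × 29.53 = 177.18 d) plus 17.32 d.
Elongation θ = 360° × 17.32/29.53 ≈ 211.1°.
cos 211.1° = (-0.856), so f = (1 − (-0.856))/2 = 0.928, so 93%.

93%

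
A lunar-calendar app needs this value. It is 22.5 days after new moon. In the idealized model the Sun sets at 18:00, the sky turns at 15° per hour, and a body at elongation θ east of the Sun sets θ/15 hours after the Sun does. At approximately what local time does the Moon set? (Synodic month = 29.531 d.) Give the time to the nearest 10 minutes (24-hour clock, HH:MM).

Elongation θ = 360° × 22.5/29.531 ≈ 274.3°.
At 15° of sky rotation per hour, 274.3° corresponds to a 18.29 h lag.
18:00 + 18.286 h ≈ 12:17 → 12:20 to the nearest ten minutes.

12:20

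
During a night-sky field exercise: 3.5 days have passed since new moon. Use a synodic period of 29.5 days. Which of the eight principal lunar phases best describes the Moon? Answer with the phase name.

θ ≈ 360° × 3.5/29.5 = 43°, which falls in the waxing crescent sector.

waxing crescent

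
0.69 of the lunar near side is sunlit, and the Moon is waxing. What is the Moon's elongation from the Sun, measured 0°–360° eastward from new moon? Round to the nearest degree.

Invert f = (1 − cos θ)/2 to get cos θ = 1 − 2(0.69) = -0.380, hence θ₀ = arccos -0.380 = 112.3°.
Before full moon the principal value applies: θ = 112.3°.

112°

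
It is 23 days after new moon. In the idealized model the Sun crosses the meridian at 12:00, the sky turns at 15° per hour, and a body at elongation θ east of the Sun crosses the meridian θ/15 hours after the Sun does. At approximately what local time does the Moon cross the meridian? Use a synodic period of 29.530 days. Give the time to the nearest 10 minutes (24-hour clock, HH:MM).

The Moon has covered 23/29.530 of its cycle, so θ ≈ 360° × 23/29.530 = 280.4°.
At 15° of sky rotation per hour, 280.4° corresponds to a 18.69 h lag.
12:00 + 18.693 h ≈ 06:42 → 06:40 to the nearest ten minutes.

06:40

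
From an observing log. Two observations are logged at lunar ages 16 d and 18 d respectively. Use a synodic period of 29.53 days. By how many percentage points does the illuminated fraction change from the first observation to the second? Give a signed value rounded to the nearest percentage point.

-10 percentage points

First observation: θ = 360°·16/29.53 = 195.1°, so f = 0.983.
Second observation: θ = 219.4°, f = 0.886.
Δf = 0.886 − 0.983 = -0.097, i.e. -10 pp.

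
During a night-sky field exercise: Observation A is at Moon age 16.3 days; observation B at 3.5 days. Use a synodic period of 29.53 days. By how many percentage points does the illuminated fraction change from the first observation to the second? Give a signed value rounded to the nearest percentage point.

-84 percentage points

First observation: θ = 360°·16.3/29.53 = 198.7°, so f = 0.974.
Second observation: θ = 42.7°, f = 0.132.
Δf = 0.132 − 0.974 = -0.841, i.e. -84 pp.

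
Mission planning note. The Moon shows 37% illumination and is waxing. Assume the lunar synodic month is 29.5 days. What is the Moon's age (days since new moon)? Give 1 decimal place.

6.1 days

Invert f = (1 − cos θ)/2 to get cos θ = 1 − 2(0.37) = 0.260, hence θ₀ = arccos 0.260 = 74.9°.
Before full moon the principal value applies: θ = 74.9°.
That fraction of the synodic month is 74.9/360 × 29.5 d ≈ 6.14 d.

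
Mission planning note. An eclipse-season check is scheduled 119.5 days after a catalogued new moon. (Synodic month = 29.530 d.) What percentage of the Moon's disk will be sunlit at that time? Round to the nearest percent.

2%

119.5 d spans 4 complete synodic months (4 × 29.530 = 118.12 d) plus 1.38 d.
Phase angle: θ = 360°·(1.38 d)/(29.530 d) = 16.8°.
Illuminated fraction = (1 − cos 16.8°)/2 = (1 − 0.957)/2 ≈ 0.021, so 2%.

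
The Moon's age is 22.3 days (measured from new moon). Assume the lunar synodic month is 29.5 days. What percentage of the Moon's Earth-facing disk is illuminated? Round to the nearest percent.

48%

Phase angle: θ = 360°·(22.3 d)/(29.5 d) = 272.1°.
Illuminated fraction = (1 − cos 272.1°)/2 = (1 − 0.037)/2 ≈ 0.481, so 48%.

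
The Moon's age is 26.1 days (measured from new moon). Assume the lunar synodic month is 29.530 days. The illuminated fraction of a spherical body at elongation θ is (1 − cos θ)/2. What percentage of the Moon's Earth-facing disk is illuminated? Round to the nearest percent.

13%

Elongation θ = 360° × 26.1/29.530 ≈ 318.2°.
Illuminated fraction = (1 − cos 318.2°)/2 = (1 − 0.745)/2 ≈ 0.127, so 13%.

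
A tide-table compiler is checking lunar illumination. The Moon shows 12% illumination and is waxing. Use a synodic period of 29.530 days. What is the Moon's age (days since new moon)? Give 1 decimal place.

From f = (1 − cos θ)/2: cos θ = 1 − 2×0.12 = 0.760; arccos → 40.5°.
The Moon is waxing (0°–180°), so θ = 40.5° directly.
That fraction of the synodic month is 40.5/360 × 29.530 d ≈ 3.33 d.

3.3 days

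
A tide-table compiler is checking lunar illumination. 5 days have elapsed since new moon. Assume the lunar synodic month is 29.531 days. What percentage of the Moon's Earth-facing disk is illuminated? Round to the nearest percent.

Elongation θ = 360° × 5/29.531 ≈ 61.0°.
Illuminated fraction = (1 − cos 61.0°)/2 = (1 − 0.486)/2 ≈ 0.257, so 26%.

26%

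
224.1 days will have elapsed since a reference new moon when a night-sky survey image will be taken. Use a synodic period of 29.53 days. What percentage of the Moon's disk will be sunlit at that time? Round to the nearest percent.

92%

Reduce mod P: 224.1 − 7×29.53 = 17.39 d into the current lunation.
The Moon has covered 17.39/29.53 of its cycle, so θ ≈ 360° × 17.39/29.53 = 212.0°.
With cos θ = (-0.848), the lit fraction is (1 − (-0.848))/2 ≈ 0.924, so 92%.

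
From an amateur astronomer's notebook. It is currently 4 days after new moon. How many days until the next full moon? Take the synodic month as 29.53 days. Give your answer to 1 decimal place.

Full moon occurs at elongation 180°, i.e. at age 29.53 × 180/360 = 14.765 d.
That is 14.765 − 4 = 10.765 days ahead.

10.8 days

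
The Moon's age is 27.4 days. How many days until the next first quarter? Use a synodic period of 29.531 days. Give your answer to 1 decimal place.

First quarter is 0.25 of the way through the cycle: age 0.25 × 29.531 = 7.383 d.
Already past this cycle's first quarter; the next is at 7.383 + 29.531 = 36.914 d, so 36.914 − 27.4 = 9.514 days.

9.5 days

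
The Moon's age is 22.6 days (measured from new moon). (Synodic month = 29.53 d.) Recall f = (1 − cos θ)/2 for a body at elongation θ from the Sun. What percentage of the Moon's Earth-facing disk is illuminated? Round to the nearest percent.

45%

Elongation θ = 360° × 22.6/29.53 ≈ 275.5°.
cos 275.5° = 0.096, so f = (1 − 0.096)/2 = 0.452, so 45%.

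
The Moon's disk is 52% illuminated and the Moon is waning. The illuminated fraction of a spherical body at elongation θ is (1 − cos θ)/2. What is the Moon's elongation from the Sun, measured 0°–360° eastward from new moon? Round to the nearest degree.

268°

cos θ = 1 − 2f = -0.040, giving a principal value of 92.3°.
Waning ⇒ past full, so θ = 360° − 92.3° = 267.7°.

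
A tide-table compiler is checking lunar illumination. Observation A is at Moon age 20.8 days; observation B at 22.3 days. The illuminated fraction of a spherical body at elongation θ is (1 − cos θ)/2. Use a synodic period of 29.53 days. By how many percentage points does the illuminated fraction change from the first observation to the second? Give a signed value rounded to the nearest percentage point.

-16 percentage points

First observation: θ = 360°·20.8/29.53 = 253.6°, so f = 0.641.
Second observation: θ = 271.9°, f = 0.484.
Δf = 0.484 − 0.641 = -0.158, i.e. -16 pp.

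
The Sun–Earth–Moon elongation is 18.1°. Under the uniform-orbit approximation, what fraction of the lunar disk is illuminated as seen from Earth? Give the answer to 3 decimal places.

f = (1 − cos 18.1°)/2 = (1 − 0.951)/2 ≈ 0.025.

0.025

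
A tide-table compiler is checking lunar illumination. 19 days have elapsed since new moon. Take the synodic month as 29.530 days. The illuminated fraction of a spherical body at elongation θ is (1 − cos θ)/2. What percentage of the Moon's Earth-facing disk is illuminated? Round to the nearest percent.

Elongation θ = 360° × 19/29.530 ≈ 231.6°.
Illuminated fraction = (1 − cos 231.6°)/2 = (1 − (-0.621))/2 ≈ 0.810, so 81%.

81%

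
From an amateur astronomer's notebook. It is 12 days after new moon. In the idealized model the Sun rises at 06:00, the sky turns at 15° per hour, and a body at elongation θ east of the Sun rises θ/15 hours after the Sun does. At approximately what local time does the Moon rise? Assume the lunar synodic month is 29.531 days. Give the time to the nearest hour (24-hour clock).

16:00

Phase angle: θ = 360°·(12 d)/(29.531 d) = 146.3°.
At 15° of sky rotation per hour, 146.3° corresponds to a 9.75 h lag.
06:00 + 9.75 h ≈ 15:45 → 16:00 to the nearest hour.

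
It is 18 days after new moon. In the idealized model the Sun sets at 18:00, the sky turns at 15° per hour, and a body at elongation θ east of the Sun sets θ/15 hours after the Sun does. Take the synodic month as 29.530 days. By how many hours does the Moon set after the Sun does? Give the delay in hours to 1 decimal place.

Elongation θ = 360° × 18/29.530 ≈ 219.4°.
The Moon trails the Sun by θ/15 = 219.4/15 ≈ 14.63 hours.
So the Moon sets 14.63 h after the Sun.

14.6 h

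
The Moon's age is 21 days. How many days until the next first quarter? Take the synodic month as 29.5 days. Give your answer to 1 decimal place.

First quarter occurs at elongation 90°, i.e. at age 29.5 × 90/360 = 7.375 d.
Already past this cycle's first quarter; the next is at 7.375 + 29.5 = 36.875 d, so 36.875 − 21 = 15.875 days.

15.9 days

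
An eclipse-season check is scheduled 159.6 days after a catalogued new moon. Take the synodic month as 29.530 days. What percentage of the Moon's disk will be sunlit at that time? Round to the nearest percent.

91%

Reduce mod P: 159.6 − 5×29.530 = 11.95 d into the current lunation.
Elongation θ = 360° × 11.95/29.530 ≈ 145.7°.
With cos θ = (-0.826), the lit fraction is (1 − (-0.826))/2 ≈ 0.913, so 91%.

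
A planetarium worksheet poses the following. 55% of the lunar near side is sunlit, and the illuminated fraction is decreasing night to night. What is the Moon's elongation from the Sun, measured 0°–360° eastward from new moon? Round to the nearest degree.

cos θ = 1 − 2f = -0.100, giving a principal value of 95.7°.
A waning Moon lies in 180°–360°, so θ = 360° − 95.7° = 264.3°.

264°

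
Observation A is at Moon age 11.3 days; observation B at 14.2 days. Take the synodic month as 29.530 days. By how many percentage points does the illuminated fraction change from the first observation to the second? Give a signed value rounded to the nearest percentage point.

First observation: θ = 360°·11.3/29.530 = 137.8°, so f = 0.870.
Second observation: θ = 173.1°, f = 0.996.
Δf = 0.996 − 0.870 = +0.126, i.e. +13 pp.

+13 percentage points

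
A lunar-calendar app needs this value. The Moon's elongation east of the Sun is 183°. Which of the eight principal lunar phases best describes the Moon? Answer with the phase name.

The full moon sector spans roughly 158°–202°; 183° falls inside it.

full moon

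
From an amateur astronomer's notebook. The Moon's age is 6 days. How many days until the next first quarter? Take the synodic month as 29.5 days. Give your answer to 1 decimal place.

First quarter is 0.25 of the way through the cycle: age 0.25 × 29.5 = 7.375 d.
So 1.375 days remain (7.375 − 6).

1.4 days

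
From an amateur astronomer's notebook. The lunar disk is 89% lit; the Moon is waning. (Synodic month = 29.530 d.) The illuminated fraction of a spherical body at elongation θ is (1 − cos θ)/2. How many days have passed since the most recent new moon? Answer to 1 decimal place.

Invert f = (1 − cos θ)/2 to get cos θ = 1 − 2(0.89) = -0.780, hence θ₀ = arccos -0.780 = 141.3°.
A waning Moon lies in 180°–360°, so θ = 360° − 141.3° = 218.7°.
Age = 29.530 × 218.7°/360° ≈ 17.94 days.

17.9 days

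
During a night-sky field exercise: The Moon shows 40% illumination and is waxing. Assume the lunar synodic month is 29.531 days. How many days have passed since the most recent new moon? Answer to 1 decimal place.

From f = (1 − cos θ)/2: cos θ = 1 − 2×0.40 = 0.200; arccos → 78.5°.
Waxing ⇒ before full, so θ = 78.5°.
At 360°/29.531 d per day, 78.5° corresponds to 6.44 days.

6.4 days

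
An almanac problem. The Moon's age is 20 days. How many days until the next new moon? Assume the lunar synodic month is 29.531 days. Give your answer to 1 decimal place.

One full lunation from the last new moon is 29.531 d; remaining = 29.531 − 20 = 9.531 d.

9.5 days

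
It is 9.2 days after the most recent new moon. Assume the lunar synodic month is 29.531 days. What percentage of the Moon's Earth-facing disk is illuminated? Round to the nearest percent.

69%

Phase angle: θ = 360°·(9.2 d)/(29.531 d) = 112.2°.
cos 112.2° = (-0.377), so f = (1 − (-0.377))/2 = 0.689, so 69%.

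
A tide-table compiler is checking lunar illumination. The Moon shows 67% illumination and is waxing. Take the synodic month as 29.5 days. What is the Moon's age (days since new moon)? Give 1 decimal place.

9.0 days

From f = (1 − cos θ)/2: cos θ = 1 − 2×0.67 = -0.340; arccos → 109.9°.
The Moon is waxing (0°–180°), so θ = 109.9° directly.
That fraction of the synodic month is 109.9/360 × 29.5 d ≈ 9.00 d.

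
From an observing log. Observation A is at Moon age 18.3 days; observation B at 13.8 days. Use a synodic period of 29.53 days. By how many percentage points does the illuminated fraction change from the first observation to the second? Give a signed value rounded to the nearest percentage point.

+12 percentage points

θ₁ = 360° × 18.3/29.53 = 223.1°, f₁ = (1 − cos θ₁)/2 = 0.865.
θ₂ = 360° × 13.8/29.53 = 168.2°, f₂ = (1 − cos θ₂)/2 = 0.989.
Change = f₂ − f₁ = +0.124 → +12 percentage points.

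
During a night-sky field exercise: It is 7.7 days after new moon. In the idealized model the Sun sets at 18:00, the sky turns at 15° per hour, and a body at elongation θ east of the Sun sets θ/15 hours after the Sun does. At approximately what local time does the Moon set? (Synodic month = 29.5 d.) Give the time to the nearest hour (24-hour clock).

The Moon has covered 7.7/29.5 of its cycle, so θ ≈ 360° × 7.7/29.5 = 94.0°.
Delay after the Sun = 94.0° / (15°/h) ≈ 6.26 h.
18:00 + 6.26 h ≈ 00:16 → 00:00 to the nearest hour.

00:00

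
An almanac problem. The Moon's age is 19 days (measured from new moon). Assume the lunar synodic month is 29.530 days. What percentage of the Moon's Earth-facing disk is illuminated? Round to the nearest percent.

The Moon has covered 19/29.530 of its cycle, so θ ≈ 360° × 19/29.530 = 231.6°.
cos 231.6° = (-0.621), so f = (1 − (-0.621))/2 = 0.810, so 81%.

81%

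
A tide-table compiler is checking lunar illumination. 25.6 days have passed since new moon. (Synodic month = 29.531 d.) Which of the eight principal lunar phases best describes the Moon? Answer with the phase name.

waning crescent

θ ≈ 360° × 25.6/29.531 = 312°, which falls in the waning crescent sector.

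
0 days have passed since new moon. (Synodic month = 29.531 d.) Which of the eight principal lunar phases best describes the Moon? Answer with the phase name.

At 0/29.531 of the cycle, θ ≈ 0° — the new moon range.

new moon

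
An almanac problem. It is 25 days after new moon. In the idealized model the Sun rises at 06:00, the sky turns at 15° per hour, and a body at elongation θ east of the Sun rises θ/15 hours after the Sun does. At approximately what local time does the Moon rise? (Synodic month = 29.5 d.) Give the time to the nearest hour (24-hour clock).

02:00

The Moon has covered 25/29.5 of its cycle, so θ ≈ 360° × 25/29.5 = 305.1°.
The Moon trails the Sun by θ/15 = 305.1/15 ≈ 20.34 hours.
06:00 + 20.34 h ≈ 02:20 → 02:00 to the nearest hour.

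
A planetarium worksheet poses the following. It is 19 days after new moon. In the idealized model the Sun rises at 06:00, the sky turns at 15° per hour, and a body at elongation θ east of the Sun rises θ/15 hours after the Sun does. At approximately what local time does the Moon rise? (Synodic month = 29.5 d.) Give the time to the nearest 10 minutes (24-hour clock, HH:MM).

21:30

The Moon has covered 19/29.5 of its cycle, so θ ≈ 360° × 19/29.5 = 231.9°.
At 15° of sky rotation per hour, 231.9° corresponds to a 15.46 h lag.
06:00 + 15.458 h ≈ 21:27 → 21:30 to the nearest ten minutes.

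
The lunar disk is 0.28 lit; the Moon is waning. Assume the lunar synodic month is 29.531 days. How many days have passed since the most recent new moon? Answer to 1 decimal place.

24.3 days

From f = (1 − cos θ)/2: cos θ = 1 − 2×0.28 = 0.440; arccos → 63.9°.
Since the Moon is past full (waning), take the reflex angle: θ = 360° − 63.9° = 296.1°.
At 360°/29.531 d per day, 296.1° corresponds to 24.29 days.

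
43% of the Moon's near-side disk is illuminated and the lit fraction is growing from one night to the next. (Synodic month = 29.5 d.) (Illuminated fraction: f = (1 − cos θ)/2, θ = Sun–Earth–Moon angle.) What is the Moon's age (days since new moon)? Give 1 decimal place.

cos θ = 1 − 2f = 0.140, giving a principal value of 82.0°.
Before full moon the principal value applies: θ = 82.0°.
Age = 29.5 × 82.0°/360° ≈ 6.72 days.

6.7 days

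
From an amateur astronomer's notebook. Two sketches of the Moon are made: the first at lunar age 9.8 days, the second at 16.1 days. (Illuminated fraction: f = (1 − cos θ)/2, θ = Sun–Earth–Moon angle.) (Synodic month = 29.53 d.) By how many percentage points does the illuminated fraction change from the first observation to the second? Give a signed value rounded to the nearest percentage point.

+23 pp

θ₁ = 360° × 9.8/29.53 = 119.5°, f₁ = (1 − cos θ₁)/2 = 0.746.
θ₂ = 360° × 16.1/29.53 = 196.3°, f₂ = (1 − cos θ₂)/2 = 0.980.
Change = f₂ − f₁ = +0.234 → +23 percentage points.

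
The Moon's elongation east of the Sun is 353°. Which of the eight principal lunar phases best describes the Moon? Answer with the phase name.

new moon

The new moon sector spans roughly -22°–22°; 353° falls inside it.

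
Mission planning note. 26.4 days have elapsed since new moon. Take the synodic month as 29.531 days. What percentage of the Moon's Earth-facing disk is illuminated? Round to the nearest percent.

Elongation θ = 360° × 26.4/29.531 ≈ 321.8°.
cos 321.8° = 0.786, so f = (1 − 0.786)/2 = 0.107, so 11%.

11%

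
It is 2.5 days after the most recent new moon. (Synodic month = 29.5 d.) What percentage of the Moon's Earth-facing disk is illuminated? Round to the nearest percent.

Elongation θ = 360° × 2.5/29.5 ≈ 30.5°.
With cos θ = 0.862, the lit fraction is (1 − 0.862)/2 ≈ 0.069, so 7%.

7%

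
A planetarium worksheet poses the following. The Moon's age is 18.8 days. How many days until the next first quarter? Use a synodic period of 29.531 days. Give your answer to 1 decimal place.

18.1 days

First quarter is 0.25 of the way through the cycle: age 0.25 × 29.531 = 7.383 d.
Already past this cycle's first quarter; the next is at 7.383 + 29.531 = 36.914 d, so 36.914 − 18.8 = 18.114 days.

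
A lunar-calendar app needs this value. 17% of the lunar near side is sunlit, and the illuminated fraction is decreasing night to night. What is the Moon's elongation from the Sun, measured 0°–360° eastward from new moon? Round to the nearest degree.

311°

Invert f = (1 − cos θ)/2 to get cos θ = 1 − 2(0.17) = 0.660, hence θ₀ = arccos 0.660 = 48.7°.
A waning Moon lies in 180°–360°, so θ = 360° − 48.7° = 311.3°.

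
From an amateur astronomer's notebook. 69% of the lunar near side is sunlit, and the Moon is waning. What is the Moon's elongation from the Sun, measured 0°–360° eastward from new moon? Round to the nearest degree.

cos θ = 1 − 2f = -0.380, giving a principal value of 112.3°.
Waning ⇒ past full, so θ = 360° − 112.3° = 247.7°.

248°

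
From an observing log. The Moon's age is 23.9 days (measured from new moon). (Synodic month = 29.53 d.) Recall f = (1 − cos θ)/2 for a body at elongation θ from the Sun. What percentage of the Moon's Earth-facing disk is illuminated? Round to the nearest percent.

32%

Elongation θ = 360° × 23.9/29.53 ≈ 291.4°.
Illuminated fraction = (1 − cos 291.4°)/2 = (1 − 0.364)/2 ≈ 0.318, so 32%.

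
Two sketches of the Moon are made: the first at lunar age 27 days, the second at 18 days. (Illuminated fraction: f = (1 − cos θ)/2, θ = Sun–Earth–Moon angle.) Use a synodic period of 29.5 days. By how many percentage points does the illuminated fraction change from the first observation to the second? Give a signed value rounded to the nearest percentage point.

+82 percentage points

First observation: θ = 360°·27/29.5 = 329.5°, so f = 0.069.
Second observation: θ = 219.7°, f = 0.885.
Δf = 0.885 − 0.069 = +0.816, i.e. +82 pp.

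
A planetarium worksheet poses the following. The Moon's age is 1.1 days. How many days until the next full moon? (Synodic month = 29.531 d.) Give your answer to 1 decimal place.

Full moon occurs at elongation 180°, i.e. at age 29.531 × 180/360 = 14.765 d.
That is 14.765 − 1.1 = 13.665 days ahead.

13.7 days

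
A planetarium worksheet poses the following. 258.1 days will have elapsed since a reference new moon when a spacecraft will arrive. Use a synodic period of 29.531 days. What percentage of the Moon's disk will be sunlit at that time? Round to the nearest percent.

53%

258.1/29.531 = 8.740 lunations, so 8 complete cycles and 21.85 d into the next.
Phase angle: θ = 360°·(21.85 d)/(29.531 d) = 266.4°.
Illuminated fraction = (1 − cos 266.4°)/2 = (1 − (-0.063))/2 ≈ 0.531, so 53%.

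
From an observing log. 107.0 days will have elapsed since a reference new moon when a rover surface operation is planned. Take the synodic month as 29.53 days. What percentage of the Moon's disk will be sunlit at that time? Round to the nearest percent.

Reduce mod P: 107.0 − 3×29.53 = 18.41 d into the current lunation.
Phase angle: θ = 360°·(18.41 d)/(29.53 d) = 224.4°.
Illuminated fraction = (1 − cos 224.4°)/2 = (1 − (-0.714))/2 ≈ 0.857, so 86%.

86%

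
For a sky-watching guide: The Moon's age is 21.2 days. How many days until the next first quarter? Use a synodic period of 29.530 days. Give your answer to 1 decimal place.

First quarter occurs at elongation 90°, i.e. at age 29.530 × 90/360 = 7.383 d.
This lunation's first quarter (7.383 d) has passed, so add one period: 36.913 − 21.2 = 15.713 days.

15.7 days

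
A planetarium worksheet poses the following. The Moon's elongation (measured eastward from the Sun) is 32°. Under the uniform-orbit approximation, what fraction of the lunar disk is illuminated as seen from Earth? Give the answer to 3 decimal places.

Half-versine of 32°: (1 − 0.848)/2 = 0.076.

0.076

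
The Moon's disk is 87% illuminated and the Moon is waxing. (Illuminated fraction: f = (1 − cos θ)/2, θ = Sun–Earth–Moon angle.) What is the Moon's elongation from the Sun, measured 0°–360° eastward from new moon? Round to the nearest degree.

138°

From f = (1 − cos θ)/2: cos θ = 1 − 2×0.87 = -0.740; arccos → 137.7°.
The Moon is waxing (0°–180°), so θ = 137.7° directly.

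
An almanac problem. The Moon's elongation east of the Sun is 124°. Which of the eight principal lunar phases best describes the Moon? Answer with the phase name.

124° lies in the waxing gibbous sector of the 8-phase cycle.

waxing gibbous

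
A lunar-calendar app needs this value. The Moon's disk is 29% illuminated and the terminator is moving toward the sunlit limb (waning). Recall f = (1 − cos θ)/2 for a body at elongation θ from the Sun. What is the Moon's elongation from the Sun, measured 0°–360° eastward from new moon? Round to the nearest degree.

295°

Invert f = (1 − cos θ)/2 to get cos θ = 1 − 2(0.29) = 0.420, hence θ₀ = arccos 0.420 = 65.2°.
A waning Moon lies in 180°–360°, so θ = 360° − 65.2° = 294.8°.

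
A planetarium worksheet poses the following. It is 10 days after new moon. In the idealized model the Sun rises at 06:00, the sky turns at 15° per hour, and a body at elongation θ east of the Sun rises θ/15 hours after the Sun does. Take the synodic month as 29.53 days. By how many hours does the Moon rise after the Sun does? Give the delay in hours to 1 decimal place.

Elongation θ = 360° × 10/29.53 ≈ 121.9°.
Delay after the Sun = 121.9° / (15°/h) ≈ 8.13 h.
So the Moon rises 8.13 h after the Sun.

8.1 h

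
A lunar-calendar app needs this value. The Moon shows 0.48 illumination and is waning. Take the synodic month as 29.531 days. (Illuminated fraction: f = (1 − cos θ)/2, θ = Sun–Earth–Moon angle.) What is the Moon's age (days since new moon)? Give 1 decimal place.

22.3 days

From f = (1 − cos θ)/2: cos θ = 1 − 2×0.48 = 0.040; arccos → 87.7°.
A waning Moon lies in 180°–360°, so θ = 360° − 87.7° = 272.3°.
That fraction of the synodic month is 272.3/360 × 29.531 d ≈ 22.34 d.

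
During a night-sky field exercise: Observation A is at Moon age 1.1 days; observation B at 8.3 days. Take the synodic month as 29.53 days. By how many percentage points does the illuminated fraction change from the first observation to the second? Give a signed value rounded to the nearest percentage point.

+58 pp

First observation: θ = 360°·1.1/29.53 = 13.4°, so f = 0.014.
Second observation: θ = 101.2°, f = 0.597.
Δf = 0.597 − 0.014 = +0.583, i.e. +58 pp.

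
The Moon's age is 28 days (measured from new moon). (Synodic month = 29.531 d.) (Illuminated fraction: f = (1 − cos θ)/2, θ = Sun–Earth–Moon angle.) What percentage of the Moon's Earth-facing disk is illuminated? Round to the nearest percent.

3%

Elongation θ = 360° × 28/29.531 ≈ 341.3°.
With cos θ = 0.947, the lit fraction is (1 − 0.947)/2 ≈ 0.026, so 3%.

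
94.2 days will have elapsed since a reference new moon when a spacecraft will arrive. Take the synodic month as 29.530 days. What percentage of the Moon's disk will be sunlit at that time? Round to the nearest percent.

Reduce mod P: 94.2 − 3×29.530 = 5.61 d into the current lunation.
Elongation θ = 360° × 5.61/29.530 ≈ 68.4°.
Illuminated fraction = (1 − cos 68.4°)/2 = (1 − 0.368)/2 ≈ 0.316, so 32%.

32%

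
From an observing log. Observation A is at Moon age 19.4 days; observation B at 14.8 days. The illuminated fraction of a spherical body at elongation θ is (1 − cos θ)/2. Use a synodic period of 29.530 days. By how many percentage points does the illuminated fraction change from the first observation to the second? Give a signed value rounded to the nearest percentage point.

First observation: θ = 360°·19.4/29.530 = 236.5°, so f = 0.776.
Second observation: θ = 180.4°, f = 1.000.
Δf = 1.000 − 0.776 = +0.224, i.e. +22 pp.

+22 pp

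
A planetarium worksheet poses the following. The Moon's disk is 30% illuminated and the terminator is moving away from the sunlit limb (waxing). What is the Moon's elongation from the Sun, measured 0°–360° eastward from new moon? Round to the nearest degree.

66°

From f = (1 − cos θ)/2: cos θ = 1 − 2×0.30 = 0.400; arccos → 66.4°.
The Moon is waxing (0°–180°), so θ = 66.4° directly.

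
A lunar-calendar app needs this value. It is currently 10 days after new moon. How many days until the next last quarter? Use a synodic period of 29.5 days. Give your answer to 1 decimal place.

Last quarter is 0.75 of the way through the cycle: age 0.75 × 29.5 = 22.125 d.
That is 22.125 − 10 = 12.125 days ahead.

12.1 days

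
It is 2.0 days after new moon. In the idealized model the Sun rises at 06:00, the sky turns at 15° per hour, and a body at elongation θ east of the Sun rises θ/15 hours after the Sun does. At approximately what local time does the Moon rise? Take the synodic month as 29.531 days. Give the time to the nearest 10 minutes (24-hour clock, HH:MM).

The Moon has covered 2.0/29.531 of its cycle, so θ ≈ 360° × 2.0/29.531 = 24.4°.
Delay after the Sun = 24.4° / (15°/h) ≈ 1.63 h.
06:00 + 1.625 h ≈ 07:38 → 07:40 to the nearest ten minutes.

07:40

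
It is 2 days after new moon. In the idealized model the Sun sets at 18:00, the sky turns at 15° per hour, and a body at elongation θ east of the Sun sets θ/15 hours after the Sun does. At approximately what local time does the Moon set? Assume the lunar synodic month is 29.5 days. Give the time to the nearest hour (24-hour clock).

Elongation θ = 360° × 2/29.5 ≈ 24.4°.
Delay after the Sun = 24.4° / (15°/h) ≈ 1.63 h.
18:00 + 1.63 h ≈ 19:38 → 20:00 to the nearest hour.

20:00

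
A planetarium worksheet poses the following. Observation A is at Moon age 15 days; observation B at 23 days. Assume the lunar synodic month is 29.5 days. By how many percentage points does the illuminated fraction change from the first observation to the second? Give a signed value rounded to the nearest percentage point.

-59 percentage points

First observation: θ = 360°·15/29.5 = 183.1°, so f = 0.999.
Second observation: θ = 280.7°, f = 0.407.
Δf = 0.407 − 0.999 = -0.592, i.e. -59 pp.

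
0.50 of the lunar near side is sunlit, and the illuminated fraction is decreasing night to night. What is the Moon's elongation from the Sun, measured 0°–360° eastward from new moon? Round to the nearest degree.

cos θ = 1 − 2f = 0.000, giving a principal value of 90.0°.
A waning Moon lies in 180°–360°, so θ = 360° − 90.0° = 270.0°.

270°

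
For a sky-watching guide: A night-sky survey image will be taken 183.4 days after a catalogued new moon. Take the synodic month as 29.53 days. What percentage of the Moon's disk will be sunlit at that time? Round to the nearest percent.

38%

183.4/29.53 = 6.211 lunations, so 6 complete cycles and 6.22 d into the next.
The Moon has covered 6.22/29.53 of its cycle, so θ ≈ 360° × 6.22/29.53 = 75.8°.
With cos θ = 0.245, the lit fraction is (1 − 0.245)/2 ≈ 0.378, so 38%.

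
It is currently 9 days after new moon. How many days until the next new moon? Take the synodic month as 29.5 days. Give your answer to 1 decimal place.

One full lunation from the last new moon is 29.5 d; remaining = 29.5 − 9 = 20.500 d.

20.5 days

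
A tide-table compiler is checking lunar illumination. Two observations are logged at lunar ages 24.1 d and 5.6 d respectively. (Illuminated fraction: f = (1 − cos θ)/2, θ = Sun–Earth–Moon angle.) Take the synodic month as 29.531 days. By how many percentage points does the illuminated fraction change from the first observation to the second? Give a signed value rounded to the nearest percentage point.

+2 percentage points

First observation: θ = 360°·24.1/29.531 = 293.8°, so f = 0.298.
Second observation: θ = 68.3°, f = 0.315.
Δf = 0.315 − 0.298 = +0.017, i.e. +2 pp.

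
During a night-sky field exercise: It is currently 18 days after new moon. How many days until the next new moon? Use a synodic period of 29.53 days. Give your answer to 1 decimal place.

11.5 days

One full lunation from the last new moon is 29.53 d; remaining = 29.53 − 18 = 11.530 d.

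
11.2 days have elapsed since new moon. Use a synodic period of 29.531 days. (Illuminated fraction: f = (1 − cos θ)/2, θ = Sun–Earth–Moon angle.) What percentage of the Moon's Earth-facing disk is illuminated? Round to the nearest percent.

86%

Elongation θ = 360° × 11.2/29.531 ≈ 136.5°.
cos 136.5° = (-0.726), so f = (1 − (-0.726))/2 = 0.863, so 86%.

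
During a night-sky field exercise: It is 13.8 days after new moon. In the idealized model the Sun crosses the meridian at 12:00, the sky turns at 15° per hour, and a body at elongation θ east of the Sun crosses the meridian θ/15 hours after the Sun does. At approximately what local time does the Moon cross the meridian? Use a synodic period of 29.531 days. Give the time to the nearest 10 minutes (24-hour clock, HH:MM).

23:10

Phase angle: θ = 360°·(13.8 d)/(29.531 d) = 168.2°.
At 15° of sky rotation per hour, 168.2° corresponds to a 11.22 h lag.
12:00 + 11.215 h ≈ 23:13 → 23:10 to the nearest ten minutes.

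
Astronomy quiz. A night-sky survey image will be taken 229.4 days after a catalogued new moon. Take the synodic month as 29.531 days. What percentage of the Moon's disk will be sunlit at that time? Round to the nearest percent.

229.4/29.531 = 7.768 lunations, so 7 complete cycles and 22.68 d into the next.
The Moon has covered 22.68/29.531 of its cycle, so θ ≈ 360° × 22.68/29.531 = 276.5°.
Illuminated fraction = (1 − cos 276.5°)/2 = (1 − 0.114)/2 ≈ 0.443, so 44%.

44%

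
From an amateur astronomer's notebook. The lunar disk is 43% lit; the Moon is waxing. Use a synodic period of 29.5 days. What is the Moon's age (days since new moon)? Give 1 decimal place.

6.7 days

cos θ = 1 − 2f = 0.140, giving a principal value of 82.0°.
Waxing ⇒ before full, so θ = 82.0°.
Age = 29.5 × 82.0°/360° ≈ 6.72 days.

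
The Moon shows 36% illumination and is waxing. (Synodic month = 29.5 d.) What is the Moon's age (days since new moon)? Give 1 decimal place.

6.0 days

Invert f = (1 − cos θ)/2 to get cos θ = 1 − 2(0.36) = 0.280, hence θ₀ = arccos 0.280 = 73.7°.
The Moon is waxing (0°–180°), so θ = 73.7° directly.
At 360°/29.5 d per day, 73.7° corresponds to 6.04 days.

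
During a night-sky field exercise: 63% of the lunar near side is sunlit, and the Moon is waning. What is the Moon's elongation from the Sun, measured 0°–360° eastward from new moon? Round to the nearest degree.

cos θ = 1 − 2f = -0.260, giving a principal value of 105.1°.
Waning ⇒ past full, so θ = 360° − 105.1° = 254.9°.

255°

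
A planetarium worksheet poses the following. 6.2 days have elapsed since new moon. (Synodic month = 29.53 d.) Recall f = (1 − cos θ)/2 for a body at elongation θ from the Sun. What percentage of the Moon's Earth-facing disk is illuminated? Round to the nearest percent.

38%

Elongation θ = 360° × 6.2/29.53 ≈ 75.6°.
With cos θ = 0.249, the lit fraction is (1 − 0.249)/2 ≈ 0.376, so 38%.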